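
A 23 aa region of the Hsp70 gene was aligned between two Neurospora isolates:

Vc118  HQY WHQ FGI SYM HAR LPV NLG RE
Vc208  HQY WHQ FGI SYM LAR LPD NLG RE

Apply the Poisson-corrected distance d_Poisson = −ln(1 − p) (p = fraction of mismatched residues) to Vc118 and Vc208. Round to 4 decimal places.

Differing sites — 13:H/L; 18:V/D.
p = 2/23 = 0.086957.
d = −ln(1 − 0.086957) = −ln(0.913043) = 0.0910.

0.0910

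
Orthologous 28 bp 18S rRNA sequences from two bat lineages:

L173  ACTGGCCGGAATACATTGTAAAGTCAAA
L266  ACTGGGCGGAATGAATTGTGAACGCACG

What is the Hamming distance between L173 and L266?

8

The sequences differ at positions 6 (C/G), 13 (A/G), 14 (C/A), 20 (A/G), 23 (G/C), 24 (T/G), 27 (A/C), 28 (A/G).
That gives 8 mismatches out of 28 aligned sites, so the Hamming distance is 8.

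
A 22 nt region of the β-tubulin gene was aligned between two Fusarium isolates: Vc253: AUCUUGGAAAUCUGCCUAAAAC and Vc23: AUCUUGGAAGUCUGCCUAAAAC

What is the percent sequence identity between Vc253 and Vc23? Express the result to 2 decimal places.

Differing sites — 10:A/G.
21 of the 22 sites match, so the percent identity is 21/22 × 100 = 95.45%.

95.45%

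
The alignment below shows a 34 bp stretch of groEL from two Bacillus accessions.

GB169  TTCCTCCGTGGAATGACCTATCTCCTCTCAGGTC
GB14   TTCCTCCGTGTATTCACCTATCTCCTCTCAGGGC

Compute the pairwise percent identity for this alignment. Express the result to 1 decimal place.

88.2%

Differing sites — 11:G/T; 13:A/T; 15:G/C; 33:T/G.
30 of the 34 sites match, so the percent identity is 30/34 × 100 = 88.2%.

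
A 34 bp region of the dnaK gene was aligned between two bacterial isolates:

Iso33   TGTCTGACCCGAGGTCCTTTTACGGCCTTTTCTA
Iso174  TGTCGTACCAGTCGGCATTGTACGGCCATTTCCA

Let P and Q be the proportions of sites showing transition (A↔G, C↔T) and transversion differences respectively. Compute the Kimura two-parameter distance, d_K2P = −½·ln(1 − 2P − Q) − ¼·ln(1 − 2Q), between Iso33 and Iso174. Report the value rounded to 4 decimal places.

0.3839

Mismatches occur at site 5 (T↔G, transversion), site 6 (G↔T, transversion), site 10 (C↔A, transversion), site 12 (A↔T, transversion), site 13 (G↔C, transversion), site 15 (T↔G, transversion), site 17 (C↔A, transversion), site 20 (T↔G, transversion), site 28 (T↔A, transversion), site 33 (T↔C, transition).
Of the 10 differences, 1 transition and 9 transversions over 34 sites: P = 1/34 = 0.029412, Q = 9/34 = 0.264706.
d = −0.5·ln(0.676470) − 0.25·ln(0.470588) = −0.5·(-0.390867) − 0.25·(-0.753772) = 0.3839.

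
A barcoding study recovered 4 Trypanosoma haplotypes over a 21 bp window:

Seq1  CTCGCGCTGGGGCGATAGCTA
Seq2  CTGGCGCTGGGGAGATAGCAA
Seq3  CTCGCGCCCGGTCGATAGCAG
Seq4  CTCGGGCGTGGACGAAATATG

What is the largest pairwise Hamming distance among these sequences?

Pairwise Hamming distances:
  Seq1 vs Seq2: 3
  Seq1 vs Seq3: 5
  Seq1 vs Seq4: 8
  Seq2 vs Seq3: 6
  Seq2 vs Seq4: 11
  Seq3 vs Seq4: 8
The largest is 11, between Seq2 and Seq4.

11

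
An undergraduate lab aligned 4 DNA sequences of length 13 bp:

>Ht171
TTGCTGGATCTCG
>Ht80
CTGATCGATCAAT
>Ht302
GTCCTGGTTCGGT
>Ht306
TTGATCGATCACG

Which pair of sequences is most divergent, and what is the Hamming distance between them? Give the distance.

Pairwise Hamming distances:
  Ht171 vs Ht80: 6
  Ht171 vs Ht302: 6
  Ht171 vs Ht306: 3
  Ht80 vs Ht302: 7
  Ht80 vs Ht306: 3
  Ht302 vs Ht306: 8
The largest is 8, between Ht302 and Ht306.

8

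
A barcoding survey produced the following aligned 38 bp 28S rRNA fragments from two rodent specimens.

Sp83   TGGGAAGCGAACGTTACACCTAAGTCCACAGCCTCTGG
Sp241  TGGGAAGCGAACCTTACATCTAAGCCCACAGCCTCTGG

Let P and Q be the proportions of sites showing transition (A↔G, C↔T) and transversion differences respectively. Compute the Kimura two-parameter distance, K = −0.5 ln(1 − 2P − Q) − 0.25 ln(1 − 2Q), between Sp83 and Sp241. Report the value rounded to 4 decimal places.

Mismatches occur at site 13 (G→C, transversion), site 19 (C→T, transition), site 25 (T→C, transition).
Of the 3 differences, 2 transitions and 1 transversion over 38 sites: P = 2/38 = 0.052632, Q = 1/38 = 0.026316.
d = −0.5·ln(0.868420) − 0.25·ln(0.947368) = −0.5·(-0.141080) − 0.25·(-0.054068) = 0.0841.

0.0841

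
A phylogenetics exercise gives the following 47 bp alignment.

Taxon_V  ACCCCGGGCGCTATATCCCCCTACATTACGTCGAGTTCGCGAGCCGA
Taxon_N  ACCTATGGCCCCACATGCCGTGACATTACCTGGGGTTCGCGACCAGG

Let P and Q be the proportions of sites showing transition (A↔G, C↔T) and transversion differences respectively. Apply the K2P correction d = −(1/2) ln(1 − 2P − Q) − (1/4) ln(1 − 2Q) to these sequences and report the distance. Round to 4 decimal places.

The sequences differ at positions 4 (C/T, transition), 5 (C/A, transversion), 6 (G/T, transversion), 10 (G/C, transversion), 12 (T/C, transition), 14 (T/C, transition), 17 (C/G, transversion), 20 (C/G, transversion), 21 (C/T, transition), 22 (T/G, transversion), 30 (G/C, transversion), 32 (C/G, transversion), 34 (A/G, transition), 43 (G/C, transversion), 45 (C/A, transversion), 47 (A/G, transition).
Of the 16 differences, 6 transitions and 10 transversions over 47 sites: P = 6/47 = 0.127660, Q = 10/47 = 0.212766.
d = −0.5·ln(0.531914) − 0.25·ln(0.574468) = −0.5·(-0.631273) − 0.25·(-0.554311) = 0.4542.

0.4542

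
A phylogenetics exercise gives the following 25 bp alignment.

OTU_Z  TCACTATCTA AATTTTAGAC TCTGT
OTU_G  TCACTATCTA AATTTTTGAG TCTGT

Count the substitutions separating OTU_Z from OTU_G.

The sequences differ at positions 17 (A/T), 20 (C/G).
That gives 2 mismatches out of 25 aligned sites, so the Hamming distance is 2.

2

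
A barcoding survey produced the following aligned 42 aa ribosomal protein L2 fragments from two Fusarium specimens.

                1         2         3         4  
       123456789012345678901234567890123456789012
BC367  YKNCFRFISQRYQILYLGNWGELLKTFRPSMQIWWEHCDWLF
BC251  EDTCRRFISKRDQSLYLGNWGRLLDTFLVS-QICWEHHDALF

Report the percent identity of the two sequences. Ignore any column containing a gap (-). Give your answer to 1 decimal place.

Excluding the 1 gap column leaves 41 comparable sites.
Mismatches occur at site 1 (Y→E), site 2 (K→D), site 3 (N→T), site 5 (F→R), site 10 (Q→K), site 12 (Y→D), site 14 (I→S), site 22 (E→R), site 25 (K→D), site 28 (R→L), site 29 (P→V), site 34 (W→C), site 38 (C→H), site 40 (W→A).
27 of the 41 comparable sites match, so the percent identity is 27/41 × 100 = 65.9%.

65.9%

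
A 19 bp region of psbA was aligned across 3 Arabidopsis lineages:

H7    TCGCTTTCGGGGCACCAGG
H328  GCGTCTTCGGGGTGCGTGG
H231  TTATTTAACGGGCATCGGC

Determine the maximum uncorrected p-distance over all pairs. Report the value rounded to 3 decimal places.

Pairwise Hamming distances:
  H7 vs H328: 7
  H7 vs H231: 9
  H328 vs H231: 13
The largest is 13 mismatches, between H328 and H231; p = 13/19 = 0.684.

0.684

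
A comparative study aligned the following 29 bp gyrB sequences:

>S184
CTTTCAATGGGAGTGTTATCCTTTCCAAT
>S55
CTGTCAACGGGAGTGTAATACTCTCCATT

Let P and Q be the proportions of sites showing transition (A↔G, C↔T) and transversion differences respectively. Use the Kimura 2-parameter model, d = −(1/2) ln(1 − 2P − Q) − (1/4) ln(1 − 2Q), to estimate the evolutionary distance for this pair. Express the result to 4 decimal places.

0.2421

Mismatches occur at site 3 (T/G, transversion), site 8 (T/C, transition), site 17 (T/A, transversion), site 20 (C/A, transversion), site 23 (T/C, transition), site 28 (A/T, transversion).
Of the 6 differences, 2 transitions and 4 transversions over 29 sites: P = 2/29 = 0.068966, Q = 4/29 = 0.137931.
d = −0.5·ln(0.724137) − 0.25·ln(0.724138) = −0.5·(-0.322775) − 0.25·(-0.322773) = 0.2421.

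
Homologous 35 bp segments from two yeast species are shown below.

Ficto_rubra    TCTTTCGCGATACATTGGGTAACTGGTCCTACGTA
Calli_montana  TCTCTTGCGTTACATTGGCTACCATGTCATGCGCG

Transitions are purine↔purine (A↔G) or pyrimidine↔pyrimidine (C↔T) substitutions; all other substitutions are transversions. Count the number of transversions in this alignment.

Mismatches occur at site 4 (T/C, transition), site 6 (C/T, transition), site 10 (A/T, transversion), site 19 (G/C, transversion), site 22 (A/C, transversion), site 24 (T/A, transversion), site 25 (G/T, transversion), site 29 (C/A, transversion), site 31 (A/G, transition), site 34 (T/C, transition), site 35 (A/G, transition).
Of the 11 differences, 5 transitions and 6 transversions, so the answer is 6.

6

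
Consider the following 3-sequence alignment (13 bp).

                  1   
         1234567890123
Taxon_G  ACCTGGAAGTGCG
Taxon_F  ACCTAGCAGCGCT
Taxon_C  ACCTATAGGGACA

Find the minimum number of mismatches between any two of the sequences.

Pairwise Hamming distances:
  Taxon_G vs Taxon_F: 4
  Taxon_G vs Taxon_C: 6
  Taxon_F vs Taxon_C: 6
The smallest is 4, between Taxon_G and Taxon_F.

4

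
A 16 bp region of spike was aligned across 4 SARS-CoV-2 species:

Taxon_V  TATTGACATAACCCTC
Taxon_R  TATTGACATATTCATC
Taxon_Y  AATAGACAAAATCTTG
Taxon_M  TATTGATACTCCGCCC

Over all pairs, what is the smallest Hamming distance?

Pairwise Hamming distances:
  Taxon_V vs Taxon_R: 3
  Taxon_V vs Taxon_Y: 6
  Taxon_V vs Taxon_M: 6
  Taxon_R vs Taxon_Y: 6
  Taxon_R vs Taxon_M: 8
  Taxon_Y vs Taxon_M: 11
The smallest is 3, between Taxon_V and Taxon_R.

3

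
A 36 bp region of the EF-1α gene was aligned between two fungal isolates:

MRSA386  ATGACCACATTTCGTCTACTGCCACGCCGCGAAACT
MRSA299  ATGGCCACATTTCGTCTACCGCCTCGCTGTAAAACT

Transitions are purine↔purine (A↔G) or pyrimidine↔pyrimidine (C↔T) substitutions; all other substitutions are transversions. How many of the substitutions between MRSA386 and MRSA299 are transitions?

5

Mismatches occur at site 4 (A/G, transition), site 20 (T/C, transition), site 24 (A/T, transversion), site 28 (C/T, transition), site 30 (C/T, transition), site 31 (G/A, transition).
Of the 6 differences, 5 transitions and 1 transversion, so the answer is 5.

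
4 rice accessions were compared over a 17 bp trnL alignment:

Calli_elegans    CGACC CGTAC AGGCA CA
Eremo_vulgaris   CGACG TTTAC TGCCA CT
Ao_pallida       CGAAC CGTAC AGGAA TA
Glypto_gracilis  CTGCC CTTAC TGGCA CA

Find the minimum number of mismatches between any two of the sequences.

3

Pairwise Hamming distances:
  Calli_elegans vs Eremo_vulgaris: 6
  Calli_elegans vs Ao_pallida: 3
  Calli_elegans vs Glypto_gracilis: 4
  Eremo_vulgaris vs Ao_pallida: 9
  Eremo_vulgaris vs Glypto_gracilis: 6
  Ao_pallida vs Glypto_gracilis: 7
The smallest is 3, between Calli_elegans and Ao_pallida.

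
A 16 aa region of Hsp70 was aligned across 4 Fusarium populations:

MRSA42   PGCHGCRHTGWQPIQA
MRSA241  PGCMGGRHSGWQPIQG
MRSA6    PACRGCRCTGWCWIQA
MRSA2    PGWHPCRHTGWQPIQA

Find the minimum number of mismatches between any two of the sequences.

2

Pairwise Hamming distances:
  MRSA42 vs MRSA241: 4
  MRSA42 vs MRSA6: 5
  MRSA42 vs MRSA2: 2
  MRSA241 vs MRSA6: 8
  MRSA241 vs MRSA2: 6
  MRSA6 vs MRSA2: 7
The smallest is 2, between MRSA42 and MRSA2.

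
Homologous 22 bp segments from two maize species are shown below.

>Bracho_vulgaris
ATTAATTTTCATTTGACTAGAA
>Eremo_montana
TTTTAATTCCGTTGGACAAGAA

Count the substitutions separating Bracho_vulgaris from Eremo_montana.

7

The sequences differ at positions 1 (A/T), 4 (A/T), 6 (T/A), 9 (T/C), 11 (A/G), 14 (T/G), 18 (T/A).
That gives 7 mismatches out of 22 aligned sites, so the Hamming distance is 7.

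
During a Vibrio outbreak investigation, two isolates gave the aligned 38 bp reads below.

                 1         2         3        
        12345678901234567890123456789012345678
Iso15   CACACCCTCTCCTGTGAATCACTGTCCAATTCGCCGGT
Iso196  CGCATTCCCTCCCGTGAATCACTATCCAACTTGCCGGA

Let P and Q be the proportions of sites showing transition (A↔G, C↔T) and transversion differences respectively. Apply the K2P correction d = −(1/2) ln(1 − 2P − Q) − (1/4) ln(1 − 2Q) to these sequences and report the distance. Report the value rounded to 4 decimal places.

The sequences differ at positions 2 (A/G, transition), 5 (C/T, transition), 6 (C/T, transition), 8 (T/C, transition), 13 (T/C, transition), 24 (G/A, transition), 30 (T/C, transition), 32 (C/T, transition), 38 (T/A, transversion).
Of the 9 differences, 8 transitions and 1 transversion over 38 sites: P = 8/38 = 0.210526, Q = 1/38 = 0.026316.
d = −0.5·ln(0.552632) − 0.25·ln(0.947368) = −0.5·(-0.593063) − 0.25·(-0.054068) = 0.3100.

0.3100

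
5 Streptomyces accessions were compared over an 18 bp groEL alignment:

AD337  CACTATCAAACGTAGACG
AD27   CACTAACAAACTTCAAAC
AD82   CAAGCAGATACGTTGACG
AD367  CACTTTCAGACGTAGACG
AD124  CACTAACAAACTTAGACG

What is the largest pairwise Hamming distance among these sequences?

10

Pairwise Hamming distances:
  AD337 vs AD27: 6
  AD337 vs AD82: 7
  AD337 vs AD367: 2
  AD337 vs AD124: 2
  AD27 vs AD82: 10
  AD27 vs AD367: 8
  AD27 vs AD124: 4
  AD82 vs AD367: 7
  AD82 vs AD124: 7
  AD367 vs AD124: 4
The largest is 10, between AD27 and AD82.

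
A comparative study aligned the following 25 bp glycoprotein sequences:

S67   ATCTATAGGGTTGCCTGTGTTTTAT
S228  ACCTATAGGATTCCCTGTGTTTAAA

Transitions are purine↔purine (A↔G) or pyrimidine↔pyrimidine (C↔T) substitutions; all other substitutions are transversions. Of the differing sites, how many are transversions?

3

Differing sites — 2:T/C (Ti); 10:G/A (Ti); 13:G/C (Tv); 23:T/A (Tv); 25:T/A (Tv).
Of the 5 differences, 2 transitions and 3 transversions, so the answer is 3.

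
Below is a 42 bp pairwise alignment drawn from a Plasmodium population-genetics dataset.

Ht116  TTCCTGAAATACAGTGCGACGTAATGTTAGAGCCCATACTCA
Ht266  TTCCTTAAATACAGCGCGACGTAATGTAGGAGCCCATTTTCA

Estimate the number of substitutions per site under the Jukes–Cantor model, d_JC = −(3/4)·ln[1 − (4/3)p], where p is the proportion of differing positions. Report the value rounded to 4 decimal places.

The sequences differ at positions 6 (G/T), 15 (T/C), 28 (T/A), 29 (A/G), 38 (A/T), 39 (C/T).
p = 6/42 = 0.142857.
d = −0.75 · ln(1 − (4/3)·0.142857) = −0.75 · ln(0.809524) = −0.75 · (-0.211309) = 0.1585.

0.1585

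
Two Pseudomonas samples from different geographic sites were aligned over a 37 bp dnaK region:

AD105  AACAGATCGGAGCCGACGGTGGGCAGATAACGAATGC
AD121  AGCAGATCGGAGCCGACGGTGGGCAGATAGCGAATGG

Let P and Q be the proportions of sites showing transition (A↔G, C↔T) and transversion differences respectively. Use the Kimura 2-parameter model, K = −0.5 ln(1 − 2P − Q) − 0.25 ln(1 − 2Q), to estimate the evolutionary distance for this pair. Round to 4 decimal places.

0.0865

The sequences differ at positions 2 (A/G, transition), 30 (A/G, transition), 37 (C/G, transversion).
Of the 3 differences, 2 transitions and 1 transversion over 37 sites: P = 2/37 = 0.054054, Q = 1/37 = 0.027027.
d = −0.5·ln(0.864865) − 0.25·ln(0.945946) = −0.5·(-0.145182) − 0.25·(-0.055570) = 0.0865.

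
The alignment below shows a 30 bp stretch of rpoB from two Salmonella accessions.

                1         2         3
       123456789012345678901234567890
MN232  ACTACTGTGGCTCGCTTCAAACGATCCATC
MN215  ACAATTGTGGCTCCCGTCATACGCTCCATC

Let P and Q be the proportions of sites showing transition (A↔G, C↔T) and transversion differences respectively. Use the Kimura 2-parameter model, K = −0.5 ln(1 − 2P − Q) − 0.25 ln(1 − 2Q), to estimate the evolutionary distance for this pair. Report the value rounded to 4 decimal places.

Mismatches occur at site 3 (T→A, transversion), site 5 (C→T, transition), site 14 (G→C, transversion), site 16 (T→G, transversion), site 20 (A→T, transversion), site 24 (A→C, transversion).
Of the 6 differences, 1 transition and 5 transversions over 30 sites: P = 1/30 = 0.033333, Q = 5/30 = 0.166667.
d = −0.5·ln(0.766667) − 0.25·ln(0.666666) = −0.5·(-0.265703) − 0.25·(-0.405466) = 0.2342.

0.2342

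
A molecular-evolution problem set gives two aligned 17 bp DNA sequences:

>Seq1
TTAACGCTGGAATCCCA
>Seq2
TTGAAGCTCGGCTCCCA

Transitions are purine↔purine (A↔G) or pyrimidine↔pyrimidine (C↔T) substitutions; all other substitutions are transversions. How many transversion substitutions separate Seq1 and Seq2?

3

Mismatches occur at site 3 (A→G, transition), site 5 (C→A, transversion), site 9 (G→C, transversion), site 11 (A→G, transition), site 12 (A→C, transversion).
Of the 5 differences, 2 transitions and 3 transversions, so the answer is 3.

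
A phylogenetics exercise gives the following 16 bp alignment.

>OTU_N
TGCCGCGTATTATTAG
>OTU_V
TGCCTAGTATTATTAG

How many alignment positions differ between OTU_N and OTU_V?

Mismatches occur at site 5 (G→T), site 6 (C→A).
That gives 2 mismatches out of 16 aligned sites, so the Hamming distance is 2.

2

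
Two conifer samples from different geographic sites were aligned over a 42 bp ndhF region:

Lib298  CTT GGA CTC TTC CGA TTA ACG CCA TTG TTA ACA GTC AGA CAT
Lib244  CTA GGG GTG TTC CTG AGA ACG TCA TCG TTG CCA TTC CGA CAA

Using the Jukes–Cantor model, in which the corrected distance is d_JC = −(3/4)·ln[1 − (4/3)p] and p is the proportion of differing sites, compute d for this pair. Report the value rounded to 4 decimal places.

Differing sites — 3:T/A; 6:A/G; 7:C/G; 9:C/G; 14:G/T; 15:A/G; 16:T/A; 17:T/G; 22:C/T; 26:T/C; 30:A/G; 31:A/C; 34:G/T; 37:A/C; 42:T/A.
p = 15/42 = 0.357143.
d = −0.75 · ln(1 − (4/3)·0.357143) = −0.75 · ln(0.523809) = −0.75 · (-0.646628) = 0.4850.

0.4850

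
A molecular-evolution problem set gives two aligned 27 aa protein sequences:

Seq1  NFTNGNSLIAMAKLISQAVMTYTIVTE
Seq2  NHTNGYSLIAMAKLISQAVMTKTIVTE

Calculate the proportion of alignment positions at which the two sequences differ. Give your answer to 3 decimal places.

0.111

Differing sites — 2:F/H; 6:N/Y; 22:Y/K.
There are 3 differences over 27 sites, so p = 3/27 = 0.111.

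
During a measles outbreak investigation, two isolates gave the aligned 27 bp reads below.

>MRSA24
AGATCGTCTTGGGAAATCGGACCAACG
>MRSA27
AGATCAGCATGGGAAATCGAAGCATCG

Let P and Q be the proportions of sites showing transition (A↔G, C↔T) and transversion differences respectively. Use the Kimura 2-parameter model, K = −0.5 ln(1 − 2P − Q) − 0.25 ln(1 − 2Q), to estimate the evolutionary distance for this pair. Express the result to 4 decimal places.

0.2635

The sequences differ at positions 6 (G/A, transition), 7 (T/G, transversion), 9 (T/A, transversion), 20 (G/A, transition), 22 (C/G, transversion), 25 (A/T, transversion).
Of the 6 differences, 2 transitions and 4 transversions over 27 sites: P = 2/27 = 0.074074, Q = 4/27 = 0.148148.
d = −0.5·ln(0.703704) − 0.25·ln(0.703704) = −0.5·(-0.351397) − 0.25·(-0.351397) = 0.2635.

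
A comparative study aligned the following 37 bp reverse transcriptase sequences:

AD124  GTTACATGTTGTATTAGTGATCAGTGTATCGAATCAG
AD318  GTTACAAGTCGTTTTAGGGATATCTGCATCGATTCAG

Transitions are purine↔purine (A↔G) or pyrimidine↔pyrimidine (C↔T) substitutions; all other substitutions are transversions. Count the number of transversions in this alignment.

7

Differing sites — 7:T/A (Tv); 10:T/C (Ti); 13:A/T (Tv); 18:T/G (Tv); 22:C/A (Tv); 23:A/T (Tv); 24:G/C (Tv); 27:T/C (Ti); 33:A/T (Tv).
Of the 9 differences, 2 transitions and 7 transversions, so the answer is 7.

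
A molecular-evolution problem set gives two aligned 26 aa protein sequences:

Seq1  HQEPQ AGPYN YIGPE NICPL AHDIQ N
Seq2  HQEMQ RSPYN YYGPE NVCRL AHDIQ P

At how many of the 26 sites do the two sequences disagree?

7

The sequences differ at positions 4 (P/M), 6 (A/R), 7 (G/S), 12 (I/Y), 17 (I/V), 19 (P/R), 26 (N/P).
That gives 7 mismatches out of 26 aligned sites, so the Hamming distance is 7.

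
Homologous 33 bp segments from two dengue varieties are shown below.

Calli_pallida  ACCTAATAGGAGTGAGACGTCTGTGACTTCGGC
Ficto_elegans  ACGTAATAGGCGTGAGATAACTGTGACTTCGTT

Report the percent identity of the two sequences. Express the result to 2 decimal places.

78.79%

The sequences differ at positions 3 (C/G), 11 (A/C), 18 (C/T), 19 (G/A), 20 (T/A), 32 (G/T), 33 (C/T).
26 of the 33 sites match, so the percent identity is 26/33 × 100 = 78.79%.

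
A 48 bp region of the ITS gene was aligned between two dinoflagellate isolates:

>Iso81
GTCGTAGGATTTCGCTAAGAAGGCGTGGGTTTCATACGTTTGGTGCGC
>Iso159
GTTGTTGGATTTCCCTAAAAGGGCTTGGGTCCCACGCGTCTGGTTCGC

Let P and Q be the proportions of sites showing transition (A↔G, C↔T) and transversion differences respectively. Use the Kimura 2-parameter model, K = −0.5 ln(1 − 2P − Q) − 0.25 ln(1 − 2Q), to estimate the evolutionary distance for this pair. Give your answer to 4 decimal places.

0.3151

The sequences differ at positions 3 (C/T, transition), 6 (A/T, transversion), 14 (G/C, transversion), 19 (G/A, transition), 21 (A/G, transition), 25 (G/T, transversion), 31 (T/C, transition), 32 (T/C, transition), 35 (T/C, transition), 36 (A/G, transition), 40 (T/C, transition), 45 (G/T, transversion).
Of the 12 differences, 8 transitions and 4 transversions over 48 sites: P = 8/48 = 0.166667, Q = 4/48 = 0.083333.
d = −0.5·ln(0.583333) − 0.25·ln(0.833334) = −0.5·(-0.538997) − 0.25·(-0.182321) = 0.3151.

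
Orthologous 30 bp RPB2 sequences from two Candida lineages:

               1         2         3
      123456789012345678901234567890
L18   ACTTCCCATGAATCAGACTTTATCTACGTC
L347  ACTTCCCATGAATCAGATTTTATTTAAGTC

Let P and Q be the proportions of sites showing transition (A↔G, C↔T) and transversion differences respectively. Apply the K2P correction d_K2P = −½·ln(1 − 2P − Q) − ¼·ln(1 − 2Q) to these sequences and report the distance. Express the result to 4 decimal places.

The sequences differ at positions 18 (C/T, transition), 24 (C/T, transition), 27 (C/A, transversion).
Of the 3 differences, 2 transitions and 1 transversion over 30 sites: P = 2/30 = 0.066667, Q = 1/30 = 0.033333.
d = −0.5·ln(0.833333) − 0.25·ln(0.933334) = −0.5·(-0.182322) − 0.25·(-0.068992) = 0.1084.

0.1084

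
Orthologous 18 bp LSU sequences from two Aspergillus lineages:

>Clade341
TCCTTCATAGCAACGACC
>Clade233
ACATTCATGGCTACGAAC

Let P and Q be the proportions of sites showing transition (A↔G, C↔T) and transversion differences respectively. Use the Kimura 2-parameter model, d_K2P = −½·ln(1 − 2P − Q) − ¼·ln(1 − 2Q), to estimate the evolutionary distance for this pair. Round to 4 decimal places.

0.3497

Mismatches occur at site 1 (T→A, transversion), site 3 (C→A, transversion), site 9 (A→G, transition), site 12 (A→T, transversion), site 17 (C→A, transversion).
Of the 5 differences, 1 transition and 4 transversions over 18 sites: P = 1/18 = 0.055556, Q = 4/18 = 0.222222.
d = −0.5·ln(0.666666) − 0.25·ln(0.555556) = −0.5·(-0.405466) − 0.25·(-0.587786) = 0.3497.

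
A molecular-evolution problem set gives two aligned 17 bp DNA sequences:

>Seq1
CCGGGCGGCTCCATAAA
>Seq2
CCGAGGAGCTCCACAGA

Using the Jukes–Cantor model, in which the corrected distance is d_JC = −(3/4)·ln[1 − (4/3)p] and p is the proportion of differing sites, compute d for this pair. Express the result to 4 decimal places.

0.3734

The sequences differ at positions 4 (G/A), 6 (C/G), 7 (G/A), 14 (T/C), 16 (A/G).
p = 5/17 = 0.294118.
d = −0.75 · ln(1 − (4/3)·0.294118) = −0.75 · ln(0.607843) = −0.75 · (-0.497839) = 0.3734.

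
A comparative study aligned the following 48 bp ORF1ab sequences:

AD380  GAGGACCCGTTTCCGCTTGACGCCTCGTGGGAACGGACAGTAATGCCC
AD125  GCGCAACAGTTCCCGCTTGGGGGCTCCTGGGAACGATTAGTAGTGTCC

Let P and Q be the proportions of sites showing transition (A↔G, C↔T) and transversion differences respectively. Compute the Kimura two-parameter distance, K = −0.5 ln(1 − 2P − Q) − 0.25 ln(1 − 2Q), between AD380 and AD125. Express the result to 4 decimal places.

Mismatches occur at site 2 (A↔C, transversion), site 4 (G↔C, transversion), site 6 (C↔A, transversion), site 8 (C↔A, transversion), site 12 (T↔C, transition), site 20 (A↔G, transition), site 21 (C↔G, transversion), site 23 (C↔G, transversion), site 27 (G↔C, transversion), site 36 (G↔A, transition), site 37 (A↔T, transversion), site 38 (C↔T, transition), site 43 (A↔G, transition), site 46 (C↔T, transition).
Of the 14 differences, 6 transitions and 8 transversions over 48 sites: P = 6/48 = 0.125000, Q = 8/48 = 0.166667.
d = −0.5·ln(0.583333) − 0.25·ln(0.666666) = −0.5·(-0.538997) − 0.25·(-0.405466) = 0.3709.

0.3709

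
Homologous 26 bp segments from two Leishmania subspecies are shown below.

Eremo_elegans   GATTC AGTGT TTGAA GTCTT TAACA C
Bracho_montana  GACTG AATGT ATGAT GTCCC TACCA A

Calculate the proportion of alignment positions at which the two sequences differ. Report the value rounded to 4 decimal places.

0.3462

Differing sites — 3:T/C; 5:C/G; 7:G/A; 11:T/A; 15:A/T; 19:T/C; 20:T/C; 23:A/C; 26:C/A.
There are 9 differences over 26 sites, so p = 9/26 = 0.3462.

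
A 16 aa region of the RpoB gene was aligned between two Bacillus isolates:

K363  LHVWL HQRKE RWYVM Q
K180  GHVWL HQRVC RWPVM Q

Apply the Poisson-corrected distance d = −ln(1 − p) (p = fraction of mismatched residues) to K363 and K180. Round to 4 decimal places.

Differing sites — 1:L/G; 9:K/V; 10:E/C; 13:Y/P.
p = 4/16 = 0.250000.
d = −ln(1 − 0.250000) = −ln(0.750000) = 0.2877.

0.2877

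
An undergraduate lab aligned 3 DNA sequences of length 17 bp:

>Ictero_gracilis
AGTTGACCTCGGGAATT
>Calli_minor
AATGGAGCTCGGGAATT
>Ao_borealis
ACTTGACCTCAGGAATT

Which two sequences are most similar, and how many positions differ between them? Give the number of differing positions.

Pairwise Hamming distances:
  Ictero_gracilis vs Calli_minor: 3
  Ictero_gracilis vs Ao_borealis: 2
  Calli_minor vs Ao_borealis: 4
The smallest is 2, between Ictero_gracilis and Ao_borealis.

2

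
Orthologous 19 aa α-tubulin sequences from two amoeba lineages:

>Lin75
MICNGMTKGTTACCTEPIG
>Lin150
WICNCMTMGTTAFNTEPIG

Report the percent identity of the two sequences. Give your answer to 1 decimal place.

73.7%

The sequences differ at positions 1 (M/W), 5 (G/C), 8 (K/M), 13 (C/F), 14 (C/N).
14 of the 19 sites match, so the percent identity is 14/19 × 100 = 73.7%.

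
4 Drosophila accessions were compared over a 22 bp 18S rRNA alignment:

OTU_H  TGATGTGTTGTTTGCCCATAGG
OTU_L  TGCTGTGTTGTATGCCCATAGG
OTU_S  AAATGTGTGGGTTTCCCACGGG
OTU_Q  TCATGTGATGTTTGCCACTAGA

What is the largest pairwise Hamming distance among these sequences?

11

Pairwise Hamming distances:
  OTU_H vs OTU_L: 2
  OTU_H vs OTU_S: 7
  OTU_H vs OTU_Q: 5
  OTU_L vs OTU_S: 9
  OTU_L vs OTU_Q: 7
  OTU_S vs OTU_Q: 11
The largest is 11, between OTU_S and OTU_Q.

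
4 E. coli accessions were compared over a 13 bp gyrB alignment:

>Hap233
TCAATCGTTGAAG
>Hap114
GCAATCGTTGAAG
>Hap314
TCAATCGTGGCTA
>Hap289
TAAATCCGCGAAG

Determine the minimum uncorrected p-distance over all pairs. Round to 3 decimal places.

0.077

Pairwise Hamming distances:
  Hap233 vs Hap114: 1
  Hap233 vs Hap314: 4
  Hap233 vs Hap289: 4
  Hap114 vs Hap314: 5
  Hap114 vs Hap289: 5
  Hap314 vs Hap289: 7
The smallest is 1 mismatch, between Hap233 and Hap114; p = 1/13 = 0.077.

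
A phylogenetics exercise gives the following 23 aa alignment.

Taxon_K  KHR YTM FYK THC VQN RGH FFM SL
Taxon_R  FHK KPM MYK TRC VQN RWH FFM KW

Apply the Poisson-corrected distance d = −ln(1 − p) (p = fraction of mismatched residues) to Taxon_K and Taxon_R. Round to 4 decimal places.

Mismatches occur at site 1 (K/F), site 3 (R/K), site 4 (Y/K), site 5 (T/P), site 7 (F/M), site 11 (H/R), site 17 (G/W), site 22 (S/K), site 23 (L/W).
p = 9/23 = 0.391304.
d = −ln(1 − 0.391304) = −ln(0.608696) = 0.4964.

0.4964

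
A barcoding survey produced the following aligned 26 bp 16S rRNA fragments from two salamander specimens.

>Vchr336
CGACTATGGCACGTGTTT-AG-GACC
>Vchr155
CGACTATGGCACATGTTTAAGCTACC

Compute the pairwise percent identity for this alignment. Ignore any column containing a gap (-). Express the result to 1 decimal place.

Excluding the 2 gap columns leaves 24 comparable sites.
Mismatches occur at site 13 (G/A), site 23 (G/T).
22 of the 24 comparable sites match, so the percent identity is 22/24 × 100 = 91.7%.

91.7%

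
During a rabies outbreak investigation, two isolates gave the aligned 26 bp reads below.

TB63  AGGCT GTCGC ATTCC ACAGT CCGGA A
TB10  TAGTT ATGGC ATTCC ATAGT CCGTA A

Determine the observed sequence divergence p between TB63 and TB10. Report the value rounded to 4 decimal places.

0.2692

Mismatches occur at site 1 (A/T), site 2 (G/A), site 4 (C/T), site 6 (G/A), site 8 (C/G), site 17 (C/T), site 24 (G/T).
There are 7 differences over 26 sites, so p = 7/26 = 0.2692.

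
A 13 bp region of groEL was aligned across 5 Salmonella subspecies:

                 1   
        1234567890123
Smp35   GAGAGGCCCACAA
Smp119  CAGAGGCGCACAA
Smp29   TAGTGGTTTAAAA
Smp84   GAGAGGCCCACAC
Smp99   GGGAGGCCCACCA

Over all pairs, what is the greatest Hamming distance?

8

Pairwise Hamming distances:
  Smp35 vs Smp119: 2
  Smp35 vs Smp29: 6
  Smp35 vs Smp84: 1
  Smp35 vs Smp99: 2
  Smp119 vs Smp29: 6
  Smp119 vs Smp84: 3
  Smp119 vs Smp99: 4
  Smp29 vs Smp84: 7
  Smp29 vs Smp99: 8
  Smp84 vs Smp99: 3
The largest is 8, between Smp29 and Smp99.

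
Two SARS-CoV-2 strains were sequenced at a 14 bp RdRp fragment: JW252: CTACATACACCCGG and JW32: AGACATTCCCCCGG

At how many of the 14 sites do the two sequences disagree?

4

Differing sites — 1:C/A; 2:T/G; 7:A/T; 9:A/C.
That gives 4 mismatches out of 14 aligned sites, so the Hamming distance is 4.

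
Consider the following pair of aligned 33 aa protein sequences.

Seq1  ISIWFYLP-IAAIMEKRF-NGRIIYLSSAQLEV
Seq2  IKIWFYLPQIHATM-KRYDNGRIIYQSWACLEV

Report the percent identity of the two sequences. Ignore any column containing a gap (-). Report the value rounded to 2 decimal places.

Excluding the 3 gap columns leaves 30 comparable sites.
Mismatches occur at site 2 (S/K), site 11 (A/H), site 13 (I/T), site 18 (F/Y), site 26 (L/Q), site 28 (S/W), site 30 (Q/C).
23 of the 30 comparable sites match, so the percent identity is 23/30 × 100 = 76.67%.

76.67%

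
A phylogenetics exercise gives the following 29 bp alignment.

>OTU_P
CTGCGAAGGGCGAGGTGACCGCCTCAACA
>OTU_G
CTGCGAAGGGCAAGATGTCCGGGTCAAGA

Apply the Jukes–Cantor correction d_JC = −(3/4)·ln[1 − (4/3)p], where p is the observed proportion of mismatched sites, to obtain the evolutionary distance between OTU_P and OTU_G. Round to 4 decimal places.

0.2421

The sequences differ at positions 12 (G/A), 15 (G/A), 18 (A/T), 22 (C/G), 23 (C/G), 28 (C/G).
p = 6/29 = 0.206897.
d = −0.75 · ln(1 − (4/3)·0.206897) = −0.75 · ln(0.724137) = −0.75 · (-0.322775) = 0.2421.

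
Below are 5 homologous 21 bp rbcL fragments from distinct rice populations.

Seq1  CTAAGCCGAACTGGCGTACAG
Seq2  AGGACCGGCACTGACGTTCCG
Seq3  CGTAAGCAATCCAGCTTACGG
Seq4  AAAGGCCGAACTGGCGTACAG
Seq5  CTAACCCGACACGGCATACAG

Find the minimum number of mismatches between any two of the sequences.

3

Pairwise Hamming distances:
  Seq1 vs Seq2: 9
  Seq1 vs Seq3: 10
  Seq1 vs Seq4: 3
  Seq1 vs Seq5: 5
  Seq2 vs Seq3: 14
  Seq2 vs Seq4: 9
  Seq2 vs Seq5: 12
  Seq3 vs Seq4: 12
  Seq3 vs Seq5: 10
  Seq4 vs Seq5: 8
The smallest is 3, between Seq1 and Seq4.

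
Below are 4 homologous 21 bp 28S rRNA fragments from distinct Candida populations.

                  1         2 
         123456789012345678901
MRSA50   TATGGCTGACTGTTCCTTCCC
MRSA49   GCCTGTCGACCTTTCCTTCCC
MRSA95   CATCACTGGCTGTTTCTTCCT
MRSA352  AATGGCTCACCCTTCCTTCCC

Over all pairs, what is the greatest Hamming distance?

12

Pairwise Hamming distances:
  MRSA50 vs MRSA49: 8
  MRSA50 vs MRSA95: 6
  MRSA50 vs MRSA352: 4
  MRSA49 vs MRSA95: 12
  MRSA49 vs MRSA352: 8
  MRSA95 vs MRSA352: 9
The largest is 12, between MRSA49 and MRSA95.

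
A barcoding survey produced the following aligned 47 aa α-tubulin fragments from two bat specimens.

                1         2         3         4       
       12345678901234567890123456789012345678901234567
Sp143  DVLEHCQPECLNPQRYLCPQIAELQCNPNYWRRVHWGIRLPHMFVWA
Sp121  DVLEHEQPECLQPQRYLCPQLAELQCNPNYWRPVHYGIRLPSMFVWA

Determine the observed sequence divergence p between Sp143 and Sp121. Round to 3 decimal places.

Differing sites — 6:C/E; 12:N/Q; 21:I/L; 33:R/P; 36:W/Y; 42:H/S.
There are 6 differences over 47 sites, so p = 6/47 = 0.128.

0.128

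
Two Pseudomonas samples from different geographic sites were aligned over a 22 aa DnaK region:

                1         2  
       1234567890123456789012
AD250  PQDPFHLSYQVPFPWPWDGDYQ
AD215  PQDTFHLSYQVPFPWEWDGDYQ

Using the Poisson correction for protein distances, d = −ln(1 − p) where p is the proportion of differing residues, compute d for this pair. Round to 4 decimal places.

Mismatches occur at site 4 (P/T), site 16 (P/E).
p = 2/22 = 0.090909.
d = −ln(1 − 0.090909) = −ln(0.909091) = 0.0953.

0.0953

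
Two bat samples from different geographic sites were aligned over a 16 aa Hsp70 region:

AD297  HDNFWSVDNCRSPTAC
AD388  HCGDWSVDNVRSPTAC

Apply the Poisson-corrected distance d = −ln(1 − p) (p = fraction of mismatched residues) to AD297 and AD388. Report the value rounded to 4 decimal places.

The sequences differ at positions 2 (D/C), 3 (N/G), 4 (F/D), 10 (C/V).
p = 4/16 = 0.250000.
d = −ln(1 − 0.250000) = −ln(0.750000) = 0.2877.

0.2877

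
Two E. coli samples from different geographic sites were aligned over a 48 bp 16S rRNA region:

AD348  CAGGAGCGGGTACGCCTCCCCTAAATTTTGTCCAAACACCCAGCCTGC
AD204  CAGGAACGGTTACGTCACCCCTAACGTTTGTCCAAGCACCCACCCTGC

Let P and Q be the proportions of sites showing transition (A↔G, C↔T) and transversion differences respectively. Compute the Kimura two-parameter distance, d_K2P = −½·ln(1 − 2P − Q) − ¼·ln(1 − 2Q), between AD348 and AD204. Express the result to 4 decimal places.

Mismatches occur at site 6 (G↔A, transition), site 10 (G↔T, transversion), site 15 (C↔T, transition), site 17 (T↔A, transversion), site 25 (A↔C, transversion), site 26 (T↔G, transversion), site 36 (A↔G, transition), site 43 (G↔C, transversion).
Of the 8 differences, 3 transitions and 5 transversions over 48 sites: P = 3/48 = 0.062500, Q = 5/48 = 0.104167.
d = −0.5·ln(0.770833) − 0.25·ln(0.791666) = −0.5·(-0.260284) − 0.25·(-0.233616) = 0.1885.

0.1885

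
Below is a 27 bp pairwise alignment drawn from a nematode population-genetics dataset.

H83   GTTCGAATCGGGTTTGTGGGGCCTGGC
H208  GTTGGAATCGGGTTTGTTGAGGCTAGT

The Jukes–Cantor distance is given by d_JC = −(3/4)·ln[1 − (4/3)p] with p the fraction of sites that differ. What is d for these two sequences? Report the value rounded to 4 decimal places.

Differing sites — 4:C/G; 18:G/T; 20:G/A; 22:C/G; 25:G/A; 27:C/T.
p = 6/27 = 0.222222.
d = −0.75 · ln(1 − (4/3)·0.222222) = −0.75 · ln(0.703704) = −0.75 · (-0.351397) = 0.2635.

0.2635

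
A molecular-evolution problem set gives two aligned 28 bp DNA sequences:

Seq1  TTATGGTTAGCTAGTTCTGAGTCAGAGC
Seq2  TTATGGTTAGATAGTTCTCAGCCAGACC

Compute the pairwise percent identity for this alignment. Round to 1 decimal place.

The sequences differ at positions 11 (C/A), 19 (G/C), 22 (T/C), 27 (G/C).
24 of the 28 sites match, so the percent identity is 24/28 × 100 = 85.7%.

85.7%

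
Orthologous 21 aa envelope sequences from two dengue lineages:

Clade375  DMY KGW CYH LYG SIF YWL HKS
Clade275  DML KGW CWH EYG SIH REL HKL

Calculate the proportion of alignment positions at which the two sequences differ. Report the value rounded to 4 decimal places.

0.3333

Differing sites — 3:Y/L; 8:Y/W; 10:L/E; 15:F/H; 16:Y/R; 17:W/E; 21:S/L.
There are 7 differences over 21 sites, so p = 7/21 = 0.3333.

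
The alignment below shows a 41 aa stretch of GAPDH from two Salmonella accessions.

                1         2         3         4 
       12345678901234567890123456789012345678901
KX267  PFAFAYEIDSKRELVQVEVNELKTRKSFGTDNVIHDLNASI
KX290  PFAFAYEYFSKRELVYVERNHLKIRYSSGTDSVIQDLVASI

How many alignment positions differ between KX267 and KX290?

11

Differing sites — 8:I/Y; 9:D/F; 16:Q/Y; 19:V/R; 21:E/H; 24:T/I; 26:K/Y; 28:F/S; 32:N/S; 35:H/Q; 38:N/V.
That gives 11 mismatches out of 41 aligned sites, so the Hamming distance is 11.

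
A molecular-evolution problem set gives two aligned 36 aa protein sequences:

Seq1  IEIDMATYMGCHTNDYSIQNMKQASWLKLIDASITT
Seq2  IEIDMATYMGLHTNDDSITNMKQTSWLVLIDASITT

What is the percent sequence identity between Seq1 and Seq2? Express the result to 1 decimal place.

Differing sites — 11:C/L; 16:Y/D; 19:Q/T; 24:A/T; 28:K/V.
31 of the 36 sites match, so the percent identity is 31/36 × 100 = 86.1%.

86.1%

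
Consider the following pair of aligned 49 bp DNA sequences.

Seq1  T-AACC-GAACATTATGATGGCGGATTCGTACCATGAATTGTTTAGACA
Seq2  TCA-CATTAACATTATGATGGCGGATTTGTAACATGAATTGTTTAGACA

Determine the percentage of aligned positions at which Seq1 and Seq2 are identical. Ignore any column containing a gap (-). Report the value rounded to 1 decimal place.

Excluding the 3 gap columns leaves 46 comparable sites.
Mismatches occur at site 6 (C→A), site 8 (G→T), site 28 (C→T), site 32 (C→A).
42 of the 46 comparable sites match, so the percent identity is 42/46 × 100 = 91.3%.

91.3%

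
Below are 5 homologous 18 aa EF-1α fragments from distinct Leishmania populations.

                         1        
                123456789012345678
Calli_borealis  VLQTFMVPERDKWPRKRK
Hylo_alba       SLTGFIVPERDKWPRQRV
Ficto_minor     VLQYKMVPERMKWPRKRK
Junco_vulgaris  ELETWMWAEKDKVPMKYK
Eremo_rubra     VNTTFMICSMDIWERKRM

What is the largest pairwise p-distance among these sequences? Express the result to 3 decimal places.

0.778

Pairwise Hamming distances:
  Calli_borealis vs Hylo_alba: 6
  Calli_borealis vs Ficto_minor: 3
  Calli_borealis vs Junco_vulgaris: 9
  Calli_borealis vs Eremo_rubra: 9
  Hylo_alba vs Ficto_minor: 8
  Hylo_alba vs Junco_vulgaris: 13
  Hylo_alba vs Eremo_rubra: 12
  Ficto_minor vs Junco_vulgaris: 11
  Ficto_minor vs Eremo_rubra: 12
  Junco_vulgaris vs Eremo_rubra: 14
The largest is 14 mismatches, between Junco_vulgaris and Eremo_rubra; p = 14/18 = 0.778.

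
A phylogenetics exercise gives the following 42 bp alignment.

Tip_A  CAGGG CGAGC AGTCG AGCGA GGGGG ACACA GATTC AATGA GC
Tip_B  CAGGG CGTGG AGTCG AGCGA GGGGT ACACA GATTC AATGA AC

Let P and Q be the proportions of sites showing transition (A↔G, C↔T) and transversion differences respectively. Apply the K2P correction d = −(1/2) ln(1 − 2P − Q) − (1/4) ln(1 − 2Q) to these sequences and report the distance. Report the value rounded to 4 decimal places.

Differing sites — 8:A/T (Tv); 10:C/G (Tv); 25:G/T (Tv); 41:G/A (Ti).
Of the 4 differences, 1 transition and 3 transversions over 42 sites: P = 1/42 = 0.023810, Q = 3/42 = 0.071429.
d = −0.5·ln(0.880951) − 0.25·ln(0.857142) = −0.5·(-0.126753) − 0.25·(-0.154152) = 0.1019.

0.1019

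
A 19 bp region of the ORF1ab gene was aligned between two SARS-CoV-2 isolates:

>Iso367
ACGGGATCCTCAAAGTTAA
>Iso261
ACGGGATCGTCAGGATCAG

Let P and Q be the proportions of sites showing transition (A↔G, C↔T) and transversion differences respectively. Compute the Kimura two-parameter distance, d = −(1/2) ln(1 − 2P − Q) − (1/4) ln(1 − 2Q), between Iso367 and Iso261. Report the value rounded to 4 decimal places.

Mismatches occur at site 9 (C/G, transversion), site 13 (A/G, transition), site 14 (A/G, transition), site 15 (G/A, transition), site 17 (T/C, transition), site 19 (A/G, transition).
Of the 6 differences, 5 transitions and 1 transversion over 19 sites: P = 5/19 = 0.263158, Q = 1/19 = 0.052632.
d = −0.5·ln(0.421052) − 0.25·ln(0.894736) = −0.5·(-0.864999) − 0.25·(-0.111227) = 0.4603.

0.4603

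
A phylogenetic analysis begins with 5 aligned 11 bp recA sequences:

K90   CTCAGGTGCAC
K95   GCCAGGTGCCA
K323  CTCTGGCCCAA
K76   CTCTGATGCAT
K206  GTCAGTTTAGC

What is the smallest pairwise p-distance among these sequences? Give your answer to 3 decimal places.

Pairwise Hamming distances:
  K90 vs K95: 4
  K90 vs K323: 4
  K90 vs K76: 3
  K90 vs K206: 5
  K95 vs K323: 6
  K95 vs K76: 6
  K95 vs K206: 6
  K323 vs K76: 4
  K323 vs K206: 8
  K76 vs K206: 7
The smallest is 3 mismatches, between K90 and K76; p = 3/11 = 0.273.

0.273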